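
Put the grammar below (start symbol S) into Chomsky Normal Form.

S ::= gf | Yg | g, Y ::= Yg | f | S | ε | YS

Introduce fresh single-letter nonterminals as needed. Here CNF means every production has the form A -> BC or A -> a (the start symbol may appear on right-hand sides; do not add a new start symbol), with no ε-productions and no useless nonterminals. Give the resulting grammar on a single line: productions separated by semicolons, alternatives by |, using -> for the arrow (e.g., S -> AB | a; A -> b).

Nullable: {Y}; after ε-elimination: S -> g | Yg | gf; Y -> S | f | g | YS | Yg.
After unit-elimination: S -> g | Yg | gf; Y -> f | g | YS | Yg | gf.
TERM: introduce B -> f, A -> g and substitute in every rule of length ≥2.

S -> g | AB | YA; A -> g; B -> f; Y -> f | g | AB | YA | YS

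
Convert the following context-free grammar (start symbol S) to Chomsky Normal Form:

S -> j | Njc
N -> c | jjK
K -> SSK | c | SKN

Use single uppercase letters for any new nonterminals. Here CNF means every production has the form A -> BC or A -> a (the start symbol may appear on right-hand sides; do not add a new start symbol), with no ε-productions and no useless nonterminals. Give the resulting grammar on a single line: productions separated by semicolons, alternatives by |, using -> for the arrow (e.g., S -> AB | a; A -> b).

S -> j | NF; A -> j; B -> c; C -> KN; D -> SK; E -> AK; F -> AB; K -> c | SC | SD; N -> c | AE

No ε-productions.
No unit productions to eliminate.
TERM: introduce B -> c, A -> j and substitute in every rule of length ≥2.
BIN: K -> SKN becomes K -> SC, C -> KN; K -> SSK becomes K -> SD, D -> SK; N -> AAK becomes N -> AE, E -> AK; S -> NAB becomes S -> NF, F -> AB.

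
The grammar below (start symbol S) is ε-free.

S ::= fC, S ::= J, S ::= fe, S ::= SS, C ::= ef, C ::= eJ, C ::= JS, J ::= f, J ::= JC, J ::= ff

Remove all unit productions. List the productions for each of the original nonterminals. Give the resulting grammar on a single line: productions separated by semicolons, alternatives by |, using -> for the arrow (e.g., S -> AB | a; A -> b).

Unit productions: S->J.
Unit pairs (A ⇒* B via units): (S,J).
S: inherits non-unit rules of {J, S} → JC | SS | f | fC | fe | ff.
C: inherits non-unit rules of {C} → JS | eJ | ef.
J: inherits non-unit rules of {J} → JC | f | ff.

S -> f | JC | SS | fC | fe | ff; C -> JS | eJ | ef; J -> f | JC | ff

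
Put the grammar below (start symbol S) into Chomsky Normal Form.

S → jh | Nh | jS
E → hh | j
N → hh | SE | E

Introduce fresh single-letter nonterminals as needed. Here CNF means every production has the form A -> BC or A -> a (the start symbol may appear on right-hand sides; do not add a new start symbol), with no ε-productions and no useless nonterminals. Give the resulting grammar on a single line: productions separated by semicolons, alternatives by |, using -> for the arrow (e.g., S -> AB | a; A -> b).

S -> BA | BS | NA; A -> h; B -> j; E -> j | AA; N -> j | AA | SE

No ε-productions.
After unit-elimination: S -> Nh | jS | jh; E -> j | hh; N -> j | SE | hh.
TERM: introduce A -> h, B -> j and substitute in every rule of length ≥2.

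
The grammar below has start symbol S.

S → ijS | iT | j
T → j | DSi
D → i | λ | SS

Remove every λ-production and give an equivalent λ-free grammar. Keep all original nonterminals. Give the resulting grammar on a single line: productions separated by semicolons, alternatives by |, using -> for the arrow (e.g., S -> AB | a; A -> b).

Nullable set: {D}.
Drop D -> λ.
T -> DSi: D nullable, giving DSi | Si.
Unchanged (no nullable symbols): S -> iT; S -> ijS; S -> j; D -> SS; D -> i; T -> j.

S -> j | iT | ijS; D -> i | SS; T -> j | Si | DSi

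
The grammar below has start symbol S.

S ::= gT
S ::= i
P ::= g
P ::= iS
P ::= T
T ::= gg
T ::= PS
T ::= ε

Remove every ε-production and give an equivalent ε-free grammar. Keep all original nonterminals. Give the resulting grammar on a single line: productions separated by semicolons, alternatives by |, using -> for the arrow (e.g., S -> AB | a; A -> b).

S -> g | i | gT; P -> T | g | iS; T -> S | PS | gg

Nullable set: {P, T}.
S -> gT: T nullable, giving g | gT.
P -> T: T nullable, giving T.
Drop T -> ε.
T -> PS: P nullable, giving PS | S.
Unchanged (no nullable symbols): S -> i; P -> g; P -> iS; T -> gg.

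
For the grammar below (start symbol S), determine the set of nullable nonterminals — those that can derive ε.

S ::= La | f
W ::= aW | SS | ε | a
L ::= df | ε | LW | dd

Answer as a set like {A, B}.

Directly nullable (have an ε-rule): {L, W}.
Not nullable: S — each has a terminal in every rule's right-hand side or depends on a non-nullable symbol.

{L, W}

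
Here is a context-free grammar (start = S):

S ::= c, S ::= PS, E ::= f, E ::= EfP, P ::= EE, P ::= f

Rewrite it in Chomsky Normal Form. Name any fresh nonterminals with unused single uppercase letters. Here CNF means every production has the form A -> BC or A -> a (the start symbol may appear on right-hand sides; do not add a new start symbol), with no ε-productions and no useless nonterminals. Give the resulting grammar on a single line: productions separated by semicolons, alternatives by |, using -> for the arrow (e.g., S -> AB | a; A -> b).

S -> c | PS; A -> f; B -> AP; E -> f | EB; P -> f | EE

No ε-productions.
No unit productions to eliminate.
TERM: introduce A -> f and substitute in every rule of length ≥2.
BIN: E -> EAP becomes E -> EB, B -> AP.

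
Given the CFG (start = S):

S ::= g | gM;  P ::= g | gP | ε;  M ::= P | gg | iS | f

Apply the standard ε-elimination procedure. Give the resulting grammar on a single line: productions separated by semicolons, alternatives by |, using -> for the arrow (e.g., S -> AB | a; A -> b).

Nullable set: {M, P}.
S -> gM: M nullable, giving g | gM.
M -> P: P nullable, giving P.
Drop P -> ε.
P -> gP: P nullable, giving g | gP.
Unchanged (no nullable symbols): S -> g; M -> f; M -> gg; M -> iS; P -> g.

S -> g | gM; M -> P | f | gg | iS; P -> g | gP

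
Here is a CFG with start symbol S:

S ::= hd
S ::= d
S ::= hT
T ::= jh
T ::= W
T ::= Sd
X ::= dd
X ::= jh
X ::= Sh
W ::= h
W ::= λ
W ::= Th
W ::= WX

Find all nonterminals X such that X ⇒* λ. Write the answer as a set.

{T, W}

Directly nullable (have an ε-rule): {W}.
T is nullable via T -> W (every symbol on the right is already known nullable).
Not nullable: S, X — each has a terminal in every rule's right-hand side or depends on a non-nullable symbol.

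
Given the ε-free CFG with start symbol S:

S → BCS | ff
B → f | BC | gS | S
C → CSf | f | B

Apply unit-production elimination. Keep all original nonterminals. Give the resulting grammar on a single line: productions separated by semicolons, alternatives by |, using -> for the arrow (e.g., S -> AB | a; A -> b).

Unit productions: B->S, C->B.
Unit pairs (A ⇒* B via units): (B,S), (C,B), (C,S).
S: inherits non-unit rules of {S} → BCS | ff.
B: inherits non-unit rules of {B, S} → BC | BCS | f | ff | gS.
C: inherits non-unit rules of {B, C, S} → BC | BCS | CSf | f | ff | gS.

S -> ff | BCS; B -> f | BC | ff | gS | BCS; C -> f | BC | ff | gS | BCS | CSf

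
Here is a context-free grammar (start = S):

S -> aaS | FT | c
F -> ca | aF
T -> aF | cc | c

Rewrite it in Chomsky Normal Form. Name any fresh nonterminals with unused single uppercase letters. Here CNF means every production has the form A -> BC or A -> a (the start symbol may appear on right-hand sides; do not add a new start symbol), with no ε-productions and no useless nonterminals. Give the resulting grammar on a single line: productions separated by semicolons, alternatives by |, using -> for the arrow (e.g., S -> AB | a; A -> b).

No ε-productions.
No unit productions to eliminate.
TERM: introduce A -> a, B -> c and substitute in every rule of length ≥2.
BIN: S -> AAS becomes S -> AC, C -> AS.

S -> c | AC | FT; A -> a; B -> c; C -> AS; F -> AF | BA; T -> c | AF | BB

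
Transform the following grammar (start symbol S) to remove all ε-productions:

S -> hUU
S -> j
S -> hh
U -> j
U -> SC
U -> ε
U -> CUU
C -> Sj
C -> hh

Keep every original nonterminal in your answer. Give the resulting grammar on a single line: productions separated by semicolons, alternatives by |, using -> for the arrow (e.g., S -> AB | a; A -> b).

Nullable set: {U}.
S -> hUU: U, U nullable, giving h | hU | hUU.
Drop U -> ε.
U -> CUU: U, U nullable, giving C | CU | CUU.
Unchanged (no nullable symbols): S -> hh; S -> j; C -> Sj; C -> hh; U -> SC; U -> j.

S -> h | j | hU | hh | hUU; C -> Sj | hh; U -> C | j | CU | SC | CUU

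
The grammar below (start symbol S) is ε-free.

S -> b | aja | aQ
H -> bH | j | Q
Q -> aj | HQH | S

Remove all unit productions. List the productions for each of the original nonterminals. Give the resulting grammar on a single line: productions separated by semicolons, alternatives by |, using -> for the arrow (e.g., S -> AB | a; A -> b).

Unit productions: H->Q, Q->S.
Unit pairs (A ⇒* B via units): (H,Q), (H,S), (Q,S).
S: inherits non-unit rules of {S} → aQ | aja | b.
H: inherits non-unit rules of {H, Q, S} → HQH | aQ | aj | aja | b | bH | j.
Q: inherits non-unit rules of {Q, S} → HQH | aQ | aj | aja | b.

S -> b | aQ | aja; H -> b | j | aQ | aj | bH | HQH | aja; Q -> b | aQ | aj | HQH | aja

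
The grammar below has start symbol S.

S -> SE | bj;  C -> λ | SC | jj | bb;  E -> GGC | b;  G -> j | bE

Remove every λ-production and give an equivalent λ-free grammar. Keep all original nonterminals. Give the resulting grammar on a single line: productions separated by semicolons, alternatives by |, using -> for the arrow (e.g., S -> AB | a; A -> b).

S -> SE | bj; C -> S | SC | bb | jj; E -> b | GG | GGC; G -> j | bE

Nullable set: {C}.
Drop C -> λ.
C -> SC: C nullable, giving S | SC.
E -> GGC: C nullable, giving GG | GGC.
Unchanged (no nullable symbols): S -> SE; S -> bj; C -> bb; C -> jj; E -> b; G -> bE; G -> j.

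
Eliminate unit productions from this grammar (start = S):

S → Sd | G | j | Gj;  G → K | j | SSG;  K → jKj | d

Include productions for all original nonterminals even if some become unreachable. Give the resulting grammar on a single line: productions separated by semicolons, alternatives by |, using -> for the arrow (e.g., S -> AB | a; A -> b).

S -> d | j | Gj | Sd | SSG | jKj; G -> d | j | SSG | jKj; K -> d | jKj

Unit productions: G->K, S->G.
Unit pairs (A ⇒* B via units): (G,K), (S,G), (S,K).
S: inherits non-unit rules of {G, K, S} → Gj | SSG | Sd | d | j | jKj.
G: inherits non-unit rules of {G, K} → SSG | d | j | jKj.
K: inherits non-unit rules of {K} → d | jKj.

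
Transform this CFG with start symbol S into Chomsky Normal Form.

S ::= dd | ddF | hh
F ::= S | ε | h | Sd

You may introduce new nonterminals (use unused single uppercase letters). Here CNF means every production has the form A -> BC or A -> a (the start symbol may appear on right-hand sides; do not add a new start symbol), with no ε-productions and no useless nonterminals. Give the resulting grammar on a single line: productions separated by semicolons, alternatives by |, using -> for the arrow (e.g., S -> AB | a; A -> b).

S -> AA | AD | BB; A -> d; B -> h; C -> AF; D -> AF; F -> h | AA | AC | BB | SA

Nullable: {F}; after ε-elimination: S -> dd | hh | ddF; F -> S | h | Sd.
After unit-elimination: S -> dd | hh | ddF; F -> h | Sd | dd | hh | ddF.
TERM: introduce A -> d, B -> h and substitute in every rule of length ≥2.
BIN: F -> AAF becomes F -> AC, C -> AF; S -> AAF becomes S -> AD, D -> AF.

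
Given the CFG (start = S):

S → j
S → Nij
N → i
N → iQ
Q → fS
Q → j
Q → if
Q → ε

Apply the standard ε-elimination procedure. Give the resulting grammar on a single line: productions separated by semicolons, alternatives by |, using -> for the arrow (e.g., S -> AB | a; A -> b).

Nullable set: {Q}.
N -> iQ: Q nullable, giving i | iQ.
Drop Q -> ε.
Unchanged (no nullable symbols): S -> Nij; S -> j; N -> i; Q -> fS; Q -> if; Q -> j.

S -> j | Nij; N -> i | iQ; Q -> j | fS | if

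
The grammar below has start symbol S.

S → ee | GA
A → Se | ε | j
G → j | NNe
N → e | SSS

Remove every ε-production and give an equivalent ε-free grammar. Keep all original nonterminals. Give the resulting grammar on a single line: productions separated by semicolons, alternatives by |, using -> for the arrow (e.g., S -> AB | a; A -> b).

S -> G | GA | ee; A -> j | Se; G -> j | NNe; N -> e | SSS

Nullable set: {A}.
S -> GA: A nullable, giving G | GA.
Drop A -> ε.
Unchanged (no nullable symbols): S -> ee; A -> Se; A -> j; G -> NNe; G -> j; N -> SSS; N -> e.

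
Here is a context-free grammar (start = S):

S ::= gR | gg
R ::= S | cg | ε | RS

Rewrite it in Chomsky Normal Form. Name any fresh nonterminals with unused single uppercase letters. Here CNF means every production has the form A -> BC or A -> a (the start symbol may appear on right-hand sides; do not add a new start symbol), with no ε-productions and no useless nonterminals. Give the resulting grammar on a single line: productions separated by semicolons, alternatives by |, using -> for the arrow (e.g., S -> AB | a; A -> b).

S -> g | BB | BR; A -> c; B -> g; R -> g | AB | BB | BR | RS

Nullable: {R}; after ε-elimination: S -> g | gR | gg; R -> S | RS | cg.
After unit-elimination: S -> g | gR | gg; R -> g | RS | cg | gR | gg.
TERM: introduce A -> c, B -> g and substitute in every rule of length ≥2.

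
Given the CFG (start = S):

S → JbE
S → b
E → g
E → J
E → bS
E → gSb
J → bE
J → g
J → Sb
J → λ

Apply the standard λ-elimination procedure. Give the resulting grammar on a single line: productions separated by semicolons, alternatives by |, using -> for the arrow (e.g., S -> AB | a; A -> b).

S -> b | Jb | bE | JbE; E -> J | g | bS | gSb; J -> b | g | Sb | bE

Nullable set: {E, J}.
S -> JbE: J, E nullable, giving Jb | JbE | b | bE.
E -> J: J nullable, giving J.
Drop J -> λ.
J -> bE: E nullable, giving b | bE.
Unchanged (no nullable symbols): S -> b; E -> bS; E -> g; E -> gSb; J -> Sb; J -> g.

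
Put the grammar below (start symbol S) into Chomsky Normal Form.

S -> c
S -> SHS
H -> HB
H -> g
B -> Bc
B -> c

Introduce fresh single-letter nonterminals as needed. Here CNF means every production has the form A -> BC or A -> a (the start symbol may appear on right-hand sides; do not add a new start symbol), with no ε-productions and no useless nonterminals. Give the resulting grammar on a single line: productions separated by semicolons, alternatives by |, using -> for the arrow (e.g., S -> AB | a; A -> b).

No ε-productions.
No unit productions to eliminate.
TERM: introduce A -> c and substitute in every rule of length ≥2.
BIN: S -> SHS becomes S -> SC, C -> HS.

S -> c | SC; A -> c; B -> c | BA; C -> HS; H -> g | HB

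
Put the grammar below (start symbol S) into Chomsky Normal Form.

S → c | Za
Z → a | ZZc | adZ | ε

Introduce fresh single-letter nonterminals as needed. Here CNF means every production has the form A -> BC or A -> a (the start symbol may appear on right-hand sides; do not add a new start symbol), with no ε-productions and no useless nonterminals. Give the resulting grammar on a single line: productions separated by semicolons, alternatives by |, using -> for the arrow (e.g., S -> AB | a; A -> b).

S -> a | c | ZA; A -> a; B -> c; C -> d; D -> CZ; E -> ZB; Z -> a | c | AC | AD | ZB | ZE

Nullable: {Z}; after ε-elimination: S -> a | c | Za; Z -> a | c | Zc | ad | ZZc | adZ.
No unit productions to eliminate.
TERM: introduce A -> a, B -> c, C -> d and substitute in every rule of length ≥2.
BIN: Z -> ACZ becomes Z -> AD, D -> CZ; Z -> ZZB becomes Z -> ZE, E -> ZB.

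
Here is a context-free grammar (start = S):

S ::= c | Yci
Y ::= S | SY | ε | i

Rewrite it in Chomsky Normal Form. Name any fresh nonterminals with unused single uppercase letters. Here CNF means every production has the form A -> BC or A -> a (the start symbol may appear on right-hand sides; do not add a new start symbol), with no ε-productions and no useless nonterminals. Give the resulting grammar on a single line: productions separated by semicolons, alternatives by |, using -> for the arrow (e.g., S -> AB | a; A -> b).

S -> c | AB | YC; A -> c; B -> i; C -> AB; D -> AB; Y -> c | i | AB | SY | YD

Nullable: {Y}; after ε-elimination: S -> c | ci | Yci; Y -> S | i | SY.
After unit-elimination: S -> c | ci | Yci; Y -> c | i | SY | ci | Yci.
TERM: introduce A -> c, B -> i and substitute in every rule of length ≥2.
BIN: S -> YAB becomes S -> YC, C -> AB; Y -> YAB becomes Y -> YD, D -> AB.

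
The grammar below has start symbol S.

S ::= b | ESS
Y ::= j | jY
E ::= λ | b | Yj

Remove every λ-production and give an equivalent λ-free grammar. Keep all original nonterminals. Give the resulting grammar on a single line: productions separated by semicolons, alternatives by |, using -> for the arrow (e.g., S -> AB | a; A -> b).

Nullable set: {E}.
S -> ESS: E nullable, giving ESS | SS.
Drop E -> λ.
Unchanged (no nullable symbols): S -> b; E -> Yj; E -> b; Y -> j; Y -> jY.

S -> b | SS | ESS; E -> b | Yj; Y -> j | jY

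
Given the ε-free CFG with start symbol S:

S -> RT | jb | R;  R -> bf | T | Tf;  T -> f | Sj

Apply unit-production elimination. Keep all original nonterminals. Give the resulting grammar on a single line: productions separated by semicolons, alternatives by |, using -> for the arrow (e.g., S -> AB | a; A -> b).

S -> f | RT | Sj | Tf | bf | jb; R -> f | Sj | Tf | bf; T -> f | Sj

Unit productions: R->T, S->R.
Unit pairs (A ⇒* B via units): (R,T), (S,R), (S,T).
S: inherits non-unit rules of {R, S, T} → RT | Sj | Tf | bf | f | jb.
R: inherits non-unit rules of {R, T} → Sj | Tf | bf | f.
T: inherits non-unit rules of {T} → Sj | f.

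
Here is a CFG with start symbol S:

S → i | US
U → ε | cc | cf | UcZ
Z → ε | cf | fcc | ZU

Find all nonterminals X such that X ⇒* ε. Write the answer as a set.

Directly nullable (have an ε-rule): {U, Z}.
Not nullable: S — each has a terminal in every rule's right-hand side or depends on a non-nullable symbol.

{U, Z}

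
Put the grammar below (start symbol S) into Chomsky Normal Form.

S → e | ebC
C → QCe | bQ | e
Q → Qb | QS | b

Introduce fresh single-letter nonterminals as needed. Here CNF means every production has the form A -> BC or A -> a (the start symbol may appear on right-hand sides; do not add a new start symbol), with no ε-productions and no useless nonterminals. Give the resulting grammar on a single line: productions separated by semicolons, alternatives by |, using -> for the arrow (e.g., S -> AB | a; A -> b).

No ε-productions.
No unit productions to eliminate.
TERM: introduce B -> b, A -> e and substitute in every rule of length ≥2.
BIN: C -> QCA becomes C -> QD, D -> CA; S -> ABC becomes S -> AE, E -> BC.

S -> e | AE; A -> e; B -> b; C -> e | BQ | QD; D -> CA; E -> BC; Q -> b | QB | QS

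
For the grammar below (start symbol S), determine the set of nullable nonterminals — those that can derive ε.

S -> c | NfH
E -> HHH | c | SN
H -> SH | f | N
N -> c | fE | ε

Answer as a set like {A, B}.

Directly nullable (have an ε-rule): {N}.
H is nullable via H -> N (every symbol on the right is already known nullable).
E is nullable via E -> HHH (every symbol on the right is already known nullable).
Not nullable: S — each has a terminal in every rule's right-hand side or depends on a non-nullable symbol.

{E, H, N}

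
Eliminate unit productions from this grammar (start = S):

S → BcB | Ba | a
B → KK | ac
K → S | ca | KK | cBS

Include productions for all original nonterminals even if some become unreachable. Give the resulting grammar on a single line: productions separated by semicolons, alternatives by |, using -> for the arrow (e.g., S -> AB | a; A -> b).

S -> a | Ba | BcB; B -> KK | ac; K -> a | Ba | KK | ca | BcB | cBS

Unit productions: K->S.
Unit pairs (A ⇒* B via units): (K,S).
S: inherits non-unit rules of {S} → Ba | BcB | a.
B: inherits non-unit rules of {B} → KK | ac.
K: inherits non-unit rules of {K, S} → Ba | BcB | KK | a | cBS | ca.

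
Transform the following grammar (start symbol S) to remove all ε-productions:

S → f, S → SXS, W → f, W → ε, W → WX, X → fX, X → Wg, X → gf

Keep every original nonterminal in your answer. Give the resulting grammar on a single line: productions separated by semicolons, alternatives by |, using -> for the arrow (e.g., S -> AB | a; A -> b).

Nullable set: {W}.
Drop W -> ε.
W -> WX: W nullable, giving WX | X.
X -> Wg: W nullable, giving Wg | g.
Unchanged (no nullable symbols): S -> SXS; S -> f; W -> f; X -> fX; X -> gf.

S -> f | SXS; W -> X | f | WX; X -> g | Wg | fX | gf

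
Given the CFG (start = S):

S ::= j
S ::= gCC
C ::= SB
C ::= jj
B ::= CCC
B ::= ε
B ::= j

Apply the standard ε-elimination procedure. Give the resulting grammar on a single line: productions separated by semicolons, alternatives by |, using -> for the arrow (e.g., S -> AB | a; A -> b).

Nullable set: {B}.
Drop B -> ε.
C -> SB: B nullable, giving S | SB.
Unchanged (no nullable symbols): S -> gCC; S -> j; B -> CCC; B -> j; C -> jj.

S -> j | gCC; B -> j | CCC; C -> S | SB | jj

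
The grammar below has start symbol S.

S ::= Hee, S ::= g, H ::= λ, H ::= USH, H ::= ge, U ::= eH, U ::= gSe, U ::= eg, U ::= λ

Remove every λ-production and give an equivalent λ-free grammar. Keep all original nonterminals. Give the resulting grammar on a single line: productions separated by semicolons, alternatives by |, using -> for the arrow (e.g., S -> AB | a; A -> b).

Nullable set: {H, U}.
S -> Hee: H nullable, giving Hee | ee.
Drop H -> λ.
H -> USH: U, H nullable, giving S | SH | US | USH.
Drop U -> λ.
U -> eH: H nullable, giving e | eH.
Unchanged (no nullable symbols): S -> g; H -> ge; U -> eg; U -> gSe.

S -> g | ee | Hee; H -> S | SH | US | ge | USH; U -> e | eH | eg | gSe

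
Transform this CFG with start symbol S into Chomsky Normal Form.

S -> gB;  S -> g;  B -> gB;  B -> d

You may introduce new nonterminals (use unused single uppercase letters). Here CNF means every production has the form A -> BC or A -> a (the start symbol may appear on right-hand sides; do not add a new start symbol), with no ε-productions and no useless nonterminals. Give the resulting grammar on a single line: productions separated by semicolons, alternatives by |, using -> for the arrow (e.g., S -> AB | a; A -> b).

No ε-productions.
No unit productions to eliminate.
TERM: introduce A -> g and substitute in every rule of length ≥2.

S -> g | AB; A -> g; B -> d | AB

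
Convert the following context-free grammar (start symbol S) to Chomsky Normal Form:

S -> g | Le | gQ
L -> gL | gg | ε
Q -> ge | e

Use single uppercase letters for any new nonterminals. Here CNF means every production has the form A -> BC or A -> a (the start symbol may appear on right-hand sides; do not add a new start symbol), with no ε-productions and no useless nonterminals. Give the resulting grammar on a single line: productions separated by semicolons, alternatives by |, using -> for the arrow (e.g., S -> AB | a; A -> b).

S -> e | g | AQ | LB; A -> g; B -> e; L -> g | AA | AL; Q -> e | AB

Nullable: {L}; after ε-elimination: S -> e | g | Le | gQ; L -> g | gL | gg; Q -> e | ge.
No unit productions to eliminate.
TERM: introduce B -> e, A -> g and substitute in every rule of length ≥2.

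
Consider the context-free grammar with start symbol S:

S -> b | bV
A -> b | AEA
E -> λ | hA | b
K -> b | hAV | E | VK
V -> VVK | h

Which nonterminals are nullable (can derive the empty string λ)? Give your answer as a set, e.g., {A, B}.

{E, K}

Directly nullable (have an ε-rule): {E}.
K is nullable via K -> E (every symbol on the right is already known nullable).
Not nullable: A, S, V — each has a terminal in every rule's right-hand side or depends on a non-nullable symbol.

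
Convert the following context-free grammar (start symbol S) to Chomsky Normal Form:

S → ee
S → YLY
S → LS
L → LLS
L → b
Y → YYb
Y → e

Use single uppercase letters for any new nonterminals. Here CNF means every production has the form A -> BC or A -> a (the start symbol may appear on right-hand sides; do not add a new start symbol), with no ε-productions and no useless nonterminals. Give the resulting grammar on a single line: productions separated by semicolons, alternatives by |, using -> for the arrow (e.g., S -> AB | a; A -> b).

No ε-productions.
No unit productions to eliminate.
TERM: introduce B -> b, A -> e and substitute in every rule of length ≥2.
BIN: L -> LLS becomes L -> LC, C -> LS; S -> YLY becomes S -> YD, D -> LY; Y -> YYB becomes Y -> YE, E -> YB.

S -> AA | LS | YD; A -> e; B -> b; C -> LS; D -> LY; E -> YB; L -> b | LC; Y -> e | YE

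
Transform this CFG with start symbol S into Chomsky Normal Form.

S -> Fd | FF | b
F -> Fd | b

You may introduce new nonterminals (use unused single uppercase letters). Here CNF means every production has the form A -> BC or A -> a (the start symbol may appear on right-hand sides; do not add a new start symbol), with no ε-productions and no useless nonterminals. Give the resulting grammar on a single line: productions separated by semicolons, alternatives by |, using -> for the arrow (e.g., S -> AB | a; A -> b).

S -> b | FA | FF; A -> d; F -> b | FA

No ε-productions.
No unit productions to eliminate.
TERM: introduce A -> d and substitute in every rule of length ≥2.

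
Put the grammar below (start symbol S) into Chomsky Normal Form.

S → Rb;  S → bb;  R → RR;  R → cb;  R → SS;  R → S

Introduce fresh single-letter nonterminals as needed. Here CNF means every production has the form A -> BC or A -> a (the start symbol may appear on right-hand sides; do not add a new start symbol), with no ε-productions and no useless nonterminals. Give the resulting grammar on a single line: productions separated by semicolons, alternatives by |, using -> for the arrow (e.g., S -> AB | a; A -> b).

No ε-productions.
After unit-elimination: S -> Rb | bb; R -> RR | Rb | SS | bb | cb.
TERM: introduce A -> b, B -> c and substitute in every rule of length ≥2.

S -> AA | RA; A -> b; B -> c; R -> AA | BA | RA | RR | SS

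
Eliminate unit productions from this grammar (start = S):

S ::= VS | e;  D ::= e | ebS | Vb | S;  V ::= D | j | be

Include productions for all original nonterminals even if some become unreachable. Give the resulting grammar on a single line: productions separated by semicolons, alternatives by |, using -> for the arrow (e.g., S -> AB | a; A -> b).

S -> e | VS; D -> e | VS | Vb | ebS; V -> e | j | VS | Vb | be | ebS

Unit productions: D->S, V->D.
Unit pairs (A ⇒* B via units): (D,S), (V,D), (V,S).
S: inherits non-unit rules of {S} → VS | e.
D: inherits non-unit rules of {D, S} → VS | Vb | e | ebS.
V: inherits non-unit rules of {D, S, V} → VS | Vb | be | e | ebS | j.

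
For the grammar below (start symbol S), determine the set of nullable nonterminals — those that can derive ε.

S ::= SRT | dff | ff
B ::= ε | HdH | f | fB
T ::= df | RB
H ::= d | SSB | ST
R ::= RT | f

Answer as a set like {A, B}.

Directly nullable (have an ε-rule): {B}.
Not nullable: H, R, S, T — each has a terminal in every rule's right-hand side or depends on a non-nullable symbol.

{B}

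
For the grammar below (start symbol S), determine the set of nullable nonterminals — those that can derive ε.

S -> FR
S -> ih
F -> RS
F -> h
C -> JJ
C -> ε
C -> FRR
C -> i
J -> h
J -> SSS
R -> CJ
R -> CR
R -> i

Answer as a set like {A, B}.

Directly nullable (have an ε-rule): {C}.
Not nullable: F, J, R, S — each has a terminal in every rule's right-hand side or depends on a non-nullable symbol.

{C}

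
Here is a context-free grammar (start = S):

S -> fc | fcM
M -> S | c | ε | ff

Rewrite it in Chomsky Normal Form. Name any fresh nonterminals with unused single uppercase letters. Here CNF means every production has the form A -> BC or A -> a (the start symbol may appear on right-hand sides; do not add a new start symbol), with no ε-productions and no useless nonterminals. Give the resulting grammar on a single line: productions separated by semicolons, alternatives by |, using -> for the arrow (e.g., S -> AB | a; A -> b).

Nullable: {M}; after ε-elimination: S -> fc | fcM; M -> S | c | ff.
After unit-elimination: S -> fc | fcM; M -> c | fc | ff | fcM.
TERM: introduce B -> c, A -> f and substitute in every rule of length ≥2.
BIN: M -> ABM becomes M -> AC, C -> BM; S -> ABM becomes S -> AD, D -> BM.

S -> AB | AD; A -> f; B -> c; C -> BM; D -> BM; M -> c | AA | AB | AC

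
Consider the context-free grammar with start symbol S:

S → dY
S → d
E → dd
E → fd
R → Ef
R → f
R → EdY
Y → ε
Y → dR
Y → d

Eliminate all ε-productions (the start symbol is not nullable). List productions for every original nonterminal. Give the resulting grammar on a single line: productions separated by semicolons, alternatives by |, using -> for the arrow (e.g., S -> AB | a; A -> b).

Nullable set: {Y}.
S -> dY: Y nullable, giving d | dY.
R -> EdY: Y nullable, giving Ed | EdY.
Drop Y -> ε.
Unchanged (no nullable symbols): S -> d; E -> dd; E -> fd; R -> Ef; R -> f; Y -> d; Y -> dR.

S -> d | dY; E -> dd | fd; R -> f | Ed | Ef | EdY; Y -> d | dR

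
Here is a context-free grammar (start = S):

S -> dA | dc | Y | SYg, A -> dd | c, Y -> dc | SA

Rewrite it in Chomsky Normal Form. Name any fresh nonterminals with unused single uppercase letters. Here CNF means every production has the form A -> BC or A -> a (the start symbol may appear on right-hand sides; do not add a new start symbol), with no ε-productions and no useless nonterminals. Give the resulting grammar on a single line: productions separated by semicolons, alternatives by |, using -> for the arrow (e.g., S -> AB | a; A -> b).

S -> BA | BD | SA | SE; A -> c | BB; B -> d; C -> g; D -> c; E -> YC; Y -> BD | SA

No ε-productions.
After unit-elimination: S -> SA | dA | dc | SYg; A -> c | dd; Y -> SA | dc.
TERM: introduce D -> c, B -> d, C -> g and substitute in every rule of length ≥2.
BIN: S -> SYC becomes S -> SE, E -> YC.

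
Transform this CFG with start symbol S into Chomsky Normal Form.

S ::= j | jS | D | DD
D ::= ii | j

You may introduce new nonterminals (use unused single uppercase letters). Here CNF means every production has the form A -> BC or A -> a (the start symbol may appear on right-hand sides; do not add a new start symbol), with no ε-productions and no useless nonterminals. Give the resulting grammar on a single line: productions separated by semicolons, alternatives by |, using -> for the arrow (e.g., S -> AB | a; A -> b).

No ε-productions.
After unit-elimination: S -> j | DD | ii | jS; D -> j | ii.
TERM: introduce A -> i, B -> j and substitute in every rule of length ≥2.

S -> j | AA | BS | DD; A -> i; B -> j; D -> j | AA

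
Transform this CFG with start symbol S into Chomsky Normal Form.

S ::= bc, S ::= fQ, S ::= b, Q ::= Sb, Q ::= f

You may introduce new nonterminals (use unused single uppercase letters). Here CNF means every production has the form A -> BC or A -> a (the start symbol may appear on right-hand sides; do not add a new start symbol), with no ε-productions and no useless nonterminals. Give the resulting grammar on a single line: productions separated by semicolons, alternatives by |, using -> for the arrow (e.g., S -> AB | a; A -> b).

S -> b | AB | CQ; A -> b; B -> c; C -> f; Q -> f | SA

No ε-productions.
No unit productions to eliminate.
TERM: introduce A -> b, B -> c, C -> f and substitute in every rule of length ≥2.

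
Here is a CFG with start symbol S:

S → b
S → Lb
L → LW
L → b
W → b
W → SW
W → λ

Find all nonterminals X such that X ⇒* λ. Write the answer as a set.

Directly nullable (have an ε-rule): {W}.
Not nullable: L, S — each has a terminal in every rule's right-hand side or depends on a non-nullable symbol.

{W}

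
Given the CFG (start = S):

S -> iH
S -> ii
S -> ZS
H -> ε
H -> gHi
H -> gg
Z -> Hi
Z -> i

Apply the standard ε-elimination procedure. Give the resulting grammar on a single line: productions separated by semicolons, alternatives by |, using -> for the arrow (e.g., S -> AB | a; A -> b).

S -> i | ZS | iH | ii; H -> gg | gi | gHi; Z -> i | Hi

Nullable set: {H}.
S -> iH: H nullable, giving i | iH.
Drop H -> ε.
H -> gHi: H nullable, giving gHi | gi.
Z -> Hi: H nullable, giving Hi | i.
Unchanged (no nullable symbols): S -> ZS; S -> ii; H -> gg; Z -> i.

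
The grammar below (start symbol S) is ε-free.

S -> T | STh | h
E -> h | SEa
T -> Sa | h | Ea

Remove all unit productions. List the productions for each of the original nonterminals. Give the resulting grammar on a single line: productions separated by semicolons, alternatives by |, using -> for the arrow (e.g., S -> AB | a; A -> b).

Unit productions: S->T.
Unit pairs (A ⇒* B via units): (S,T).
S: inherits non-unit rules of {S, T} → Ea | STh | Sa | h.
E: inherits non-unit rules of {E} → SEa | h.
T: inherits non-unit rules of {T} → Ea | Sa | h.

S -> h | Ea | Sa | STh; E -> h | SEa; T -> h | Ea | Sa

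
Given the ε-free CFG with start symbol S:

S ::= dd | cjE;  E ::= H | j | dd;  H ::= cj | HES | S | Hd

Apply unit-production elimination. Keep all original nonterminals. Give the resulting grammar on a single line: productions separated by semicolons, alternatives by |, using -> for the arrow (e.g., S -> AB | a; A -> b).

S -> dd | cjE; E -> j | Hd | cj | dd | HES | cjE; H -> Hd | cj | dd | HES | cjE

Unit productions: E->H, H->S.
Unit pairs (A ⇒* B via units): (E,H), (E,S), (H,S).
S: inherits non-unit rules of {S} → cjE | dd.
E: inherits non-unit rules of {E, H, S} → HES | Hd | cj | cjE | dd | j.
H: inherits non-unit rules of {H, S} → HES | Hd | cj | cjE | dd.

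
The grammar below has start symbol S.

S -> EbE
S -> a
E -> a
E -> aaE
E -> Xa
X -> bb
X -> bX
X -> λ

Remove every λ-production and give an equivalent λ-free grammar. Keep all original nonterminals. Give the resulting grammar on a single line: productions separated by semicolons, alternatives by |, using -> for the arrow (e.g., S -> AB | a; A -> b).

S -> a | EbE; E -> a | Xa | aaE; X -> b | bX | bb

Nullable set: {X}.
E -> Xa: X nullable, giving Xa | a.
Drop X -> λ.
X -> bX: X nullable, giving b | bX.
Unchanged (no nullable symbols): S -> EbE; S -> a; E -> a; E -> aaE; X -> bb.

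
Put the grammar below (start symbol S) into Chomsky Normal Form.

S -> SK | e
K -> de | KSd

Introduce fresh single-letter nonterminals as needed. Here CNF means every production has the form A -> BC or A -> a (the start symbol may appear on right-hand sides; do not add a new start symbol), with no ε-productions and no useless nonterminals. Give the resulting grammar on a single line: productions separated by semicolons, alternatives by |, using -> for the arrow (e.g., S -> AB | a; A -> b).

S -> e | SK; A -> d; B -> e; C -> SA; K -> AB | KC

No ε-productions.
No unit productions to eliminate.
TERM: introduce A -> d, B -> e and substitute in every rule of length ≥2.
BIN: K -> KSA becomes K -> KC, C -> SA.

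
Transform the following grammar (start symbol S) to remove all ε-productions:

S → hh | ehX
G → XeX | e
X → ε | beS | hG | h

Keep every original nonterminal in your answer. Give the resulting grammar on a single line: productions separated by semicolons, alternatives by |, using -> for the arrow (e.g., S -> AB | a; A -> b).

Nullable set: {X}.
S -> ehX: X nullable, giving eh | ehX.
G -> XeX: X, X nullable, giving Xe | XeX | e | eX.
Drop X -> ε.
Unchanged (no nullable symbols): S -> hh; G -> e; X -> beS; X -> h; X -> hG.

S -> eh | hh | ehX; G -> e | Xe | eX | XeX; X -> h | hG | beS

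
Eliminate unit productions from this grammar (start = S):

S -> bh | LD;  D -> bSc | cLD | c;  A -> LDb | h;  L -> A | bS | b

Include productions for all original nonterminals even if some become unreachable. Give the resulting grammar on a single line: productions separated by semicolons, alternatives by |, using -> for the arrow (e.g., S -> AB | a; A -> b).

S -> LD | bh; A -> h | LDb; D -> c | bSc | cLD; L -> b | h | bS | LDb

Unit productions: L->A.
Unit pairs (A ⇒* B via units): (L,A).
S: inherits non-unit rules of {S} → LD | bh.
A: inherits non-unit rules of {A} → LDb | h.
D: inherits non-unit rules of {D} → bSc | c | cLD.
L: inherits non-unit rules of {A, L} → LDb | b | bS | h.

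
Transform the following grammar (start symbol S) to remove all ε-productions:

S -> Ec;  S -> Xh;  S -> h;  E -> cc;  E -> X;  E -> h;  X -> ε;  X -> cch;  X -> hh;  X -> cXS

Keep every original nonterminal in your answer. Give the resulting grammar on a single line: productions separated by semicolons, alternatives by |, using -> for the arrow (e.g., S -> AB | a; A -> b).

Nullable set: {E, X}.
S -> Ec: E nullable, giving Ec | c.
S -> Xh: X nullable, giving Xh | h.
E -> X: X nullable, giving X.
Drop X -> ε.
X -> cXS: X nullable, giving cS | cXS.
Unchanged (no nullable symbols): S -> h; E -> cc; E -> h; X -> cch; X -> hh.

S -> c | h | Ec | Xh; E -> X | h | cc; X -> cS | hh | cXS | cch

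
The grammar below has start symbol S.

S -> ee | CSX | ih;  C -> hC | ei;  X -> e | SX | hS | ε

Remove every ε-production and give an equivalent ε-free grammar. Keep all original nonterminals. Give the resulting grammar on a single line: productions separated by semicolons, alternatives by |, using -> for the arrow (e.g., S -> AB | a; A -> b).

Nullable set: {X}.
S -> CSX: X nullable, giving CS | CSX.
Drop X -> ε.
X -> SX: X nullable, giving S | SX.
Unchanged (no nullable symbols): S -> ee; S -> ih; C -> ei; C -> hC; X -> e; X -> hS.

S -> CS | ee | ih | CSX; C -> ei | hC; X -> S | e | SX | hS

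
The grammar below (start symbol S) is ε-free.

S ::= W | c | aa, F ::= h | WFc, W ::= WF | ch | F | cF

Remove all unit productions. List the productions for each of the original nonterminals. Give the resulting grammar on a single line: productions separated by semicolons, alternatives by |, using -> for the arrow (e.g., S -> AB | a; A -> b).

S -> c | h | WF | aa | cF | ch | WFc; F -> h | WFc; W -> h | WF | cF | ch | WFc

Unit productions: S->W, W->F.
Unit pairs (A ⇒* B via units): (S,F), (S,W), (W,F).
S: inherits non-unit rules of {F, S, W} → WF | WFc | aa | c | cF | ch | h.
F: inherits non-unit rules of {F} → WFc | h.
W: inherits non-unit rules of {F, W} → WF | WFc | cF | ch | h.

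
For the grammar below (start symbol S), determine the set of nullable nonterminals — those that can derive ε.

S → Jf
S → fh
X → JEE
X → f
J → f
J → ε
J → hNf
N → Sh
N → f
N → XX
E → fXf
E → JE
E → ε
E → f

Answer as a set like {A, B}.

Directly nullable (have an ε-rule): {E, J}.
X is nullable via X -> JEE (every symbol on the right is already known nullable).
N is nullable via N -> XX (every symbol on the right is already known nullable).
Not nullable: S — each has a terminal in every rule's right-hand side or depends on a non-nullable symbol.

{E, J, N, X}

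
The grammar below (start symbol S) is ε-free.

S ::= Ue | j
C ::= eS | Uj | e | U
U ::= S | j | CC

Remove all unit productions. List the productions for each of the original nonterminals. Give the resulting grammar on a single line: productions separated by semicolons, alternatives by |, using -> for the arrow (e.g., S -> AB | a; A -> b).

S -> j | Ue; C -> e | j | CC | Ue | Uj | eS; U -> j | CC | Ue

Unit productions: C->U, U->S.
Unit pairs (A ⇒* B via units): (C,S), (C,U), (U,S).
S: inherits non-unit rules of {S} → Ue | j.
C: inherits non-unit rules of {C, S, U} → CC | Ue | Uj | e | eS | j.
U: inherits non-unit rules of {S, U} → CC | Ue | j.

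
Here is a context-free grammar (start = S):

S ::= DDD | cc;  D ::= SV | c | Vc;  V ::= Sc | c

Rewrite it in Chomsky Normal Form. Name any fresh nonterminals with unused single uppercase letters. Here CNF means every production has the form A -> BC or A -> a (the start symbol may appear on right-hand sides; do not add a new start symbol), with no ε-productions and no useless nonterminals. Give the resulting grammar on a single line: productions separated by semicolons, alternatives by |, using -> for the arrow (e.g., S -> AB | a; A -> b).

S -> AA | DB; A -> c; B -> DD; D -> c | SV | VA; V -> c | SA

No ε-productions.
No unit productions to eliminate.
TERM: introduce A -> c and substitute in every rule of length ≥2.
BIN: S -> DDD becomes S -> DB, B -> DD.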